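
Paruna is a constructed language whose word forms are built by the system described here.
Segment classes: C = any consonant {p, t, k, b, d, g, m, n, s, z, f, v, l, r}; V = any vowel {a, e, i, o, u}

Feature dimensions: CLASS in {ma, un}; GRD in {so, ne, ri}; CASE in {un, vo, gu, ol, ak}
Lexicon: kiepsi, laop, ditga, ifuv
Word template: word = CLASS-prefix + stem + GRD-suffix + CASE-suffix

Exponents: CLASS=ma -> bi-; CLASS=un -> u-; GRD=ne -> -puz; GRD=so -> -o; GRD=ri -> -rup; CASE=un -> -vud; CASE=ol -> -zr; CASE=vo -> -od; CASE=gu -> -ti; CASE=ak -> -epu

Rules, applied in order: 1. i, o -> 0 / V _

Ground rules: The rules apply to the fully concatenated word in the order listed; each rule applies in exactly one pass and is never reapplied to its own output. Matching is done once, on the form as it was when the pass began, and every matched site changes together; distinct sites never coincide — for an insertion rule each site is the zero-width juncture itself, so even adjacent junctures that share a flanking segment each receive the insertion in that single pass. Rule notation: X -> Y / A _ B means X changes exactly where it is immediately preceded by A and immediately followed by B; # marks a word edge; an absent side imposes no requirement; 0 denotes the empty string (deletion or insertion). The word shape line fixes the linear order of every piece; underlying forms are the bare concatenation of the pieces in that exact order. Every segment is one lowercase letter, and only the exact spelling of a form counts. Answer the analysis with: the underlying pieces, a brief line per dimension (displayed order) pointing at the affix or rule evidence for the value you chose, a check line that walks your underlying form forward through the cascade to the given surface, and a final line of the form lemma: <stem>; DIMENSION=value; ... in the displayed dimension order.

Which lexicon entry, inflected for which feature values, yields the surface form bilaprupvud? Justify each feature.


underlying: bi-laop-rup-vud
CLASS=ma - signalled by the affix bi-
GRD=ri - signalled by the affix -rup
CASE=un - signalled by the affix -vud
check: bilaoprupvud -> bilaprupvud
lemma: laop; CLASS=ma; GRD=ri; CASE=un


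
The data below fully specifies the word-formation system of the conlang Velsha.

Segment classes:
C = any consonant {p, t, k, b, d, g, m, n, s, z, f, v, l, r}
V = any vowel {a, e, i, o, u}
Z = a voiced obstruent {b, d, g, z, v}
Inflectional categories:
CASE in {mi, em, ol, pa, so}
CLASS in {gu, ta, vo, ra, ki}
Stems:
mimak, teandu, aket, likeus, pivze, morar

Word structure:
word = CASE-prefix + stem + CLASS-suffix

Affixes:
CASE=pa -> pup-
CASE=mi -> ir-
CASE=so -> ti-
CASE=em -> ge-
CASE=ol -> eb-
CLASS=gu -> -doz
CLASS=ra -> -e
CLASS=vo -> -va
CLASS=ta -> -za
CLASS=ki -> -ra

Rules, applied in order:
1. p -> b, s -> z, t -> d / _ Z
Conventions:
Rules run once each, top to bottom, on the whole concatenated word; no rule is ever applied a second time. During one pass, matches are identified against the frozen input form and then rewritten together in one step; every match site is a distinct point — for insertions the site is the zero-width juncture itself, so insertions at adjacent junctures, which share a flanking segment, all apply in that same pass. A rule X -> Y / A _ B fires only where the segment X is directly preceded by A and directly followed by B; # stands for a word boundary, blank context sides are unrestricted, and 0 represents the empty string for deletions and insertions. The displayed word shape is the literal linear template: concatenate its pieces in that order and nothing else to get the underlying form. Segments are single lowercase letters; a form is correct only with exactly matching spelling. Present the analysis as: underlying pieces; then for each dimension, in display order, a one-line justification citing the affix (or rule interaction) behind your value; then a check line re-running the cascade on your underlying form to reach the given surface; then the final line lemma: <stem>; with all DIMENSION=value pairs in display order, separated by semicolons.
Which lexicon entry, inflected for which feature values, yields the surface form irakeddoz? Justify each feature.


underlying: ir-aket-doz
CASE=mi - signalled by the affix ir-
CLASS=gu - signalled by the affix -doz
check: iraketdoz -> irakeddoz
lemma: aket; CASE=mi; CLASS=gu


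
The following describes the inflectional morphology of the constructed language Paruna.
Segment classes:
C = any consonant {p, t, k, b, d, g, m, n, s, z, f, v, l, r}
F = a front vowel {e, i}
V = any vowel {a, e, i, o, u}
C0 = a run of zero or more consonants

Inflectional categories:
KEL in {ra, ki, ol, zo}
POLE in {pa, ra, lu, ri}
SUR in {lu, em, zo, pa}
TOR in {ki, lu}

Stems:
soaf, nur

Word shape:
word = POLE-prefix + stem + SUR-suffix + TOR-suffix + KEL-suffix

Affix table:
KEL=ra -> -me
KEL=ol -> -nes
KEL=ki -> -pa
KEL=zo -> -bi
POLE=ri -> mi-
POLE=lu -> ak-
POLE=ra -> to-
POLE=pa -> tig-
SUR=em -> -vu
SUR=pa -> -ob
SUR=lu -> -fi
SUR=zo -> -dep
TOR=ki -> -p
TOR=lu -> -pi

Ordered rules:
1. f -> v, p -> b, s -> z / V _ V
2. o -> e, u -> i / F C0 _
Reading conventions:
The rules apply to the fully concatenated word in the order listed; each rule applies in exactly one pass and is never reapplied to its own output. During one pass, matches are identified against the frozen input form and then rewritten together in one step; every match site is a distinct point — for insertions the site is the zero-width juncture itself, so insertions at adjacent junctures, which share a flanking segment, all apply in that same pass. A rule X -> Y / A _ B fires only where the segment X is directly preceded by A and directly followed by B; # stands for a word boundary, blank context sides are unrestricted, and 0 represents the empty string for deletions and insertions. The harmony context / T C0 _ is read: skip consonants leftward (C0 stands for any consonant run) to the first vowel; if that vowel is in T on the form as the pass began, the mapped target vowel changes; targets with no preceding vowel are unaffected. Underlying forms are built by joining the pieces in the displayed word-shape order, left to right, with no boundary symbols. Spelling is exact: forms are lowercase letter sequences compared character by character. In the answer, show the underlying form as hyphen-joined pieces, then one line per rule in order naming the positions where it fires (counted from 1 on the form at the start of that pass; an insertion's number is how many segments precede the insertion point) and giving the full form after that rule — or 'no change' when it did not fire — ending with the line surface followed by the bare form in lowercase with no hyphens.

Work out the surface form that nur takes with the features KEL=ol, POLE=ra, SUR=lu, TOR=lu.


underlying: to-nur-fi-pi-nes
1. f -> v, p -> b, s -> z / V _ V: fires at position(s) 8: tonurfibines
2. o -> e, u -> i / F C0 _: no change
surface: tonurfibines


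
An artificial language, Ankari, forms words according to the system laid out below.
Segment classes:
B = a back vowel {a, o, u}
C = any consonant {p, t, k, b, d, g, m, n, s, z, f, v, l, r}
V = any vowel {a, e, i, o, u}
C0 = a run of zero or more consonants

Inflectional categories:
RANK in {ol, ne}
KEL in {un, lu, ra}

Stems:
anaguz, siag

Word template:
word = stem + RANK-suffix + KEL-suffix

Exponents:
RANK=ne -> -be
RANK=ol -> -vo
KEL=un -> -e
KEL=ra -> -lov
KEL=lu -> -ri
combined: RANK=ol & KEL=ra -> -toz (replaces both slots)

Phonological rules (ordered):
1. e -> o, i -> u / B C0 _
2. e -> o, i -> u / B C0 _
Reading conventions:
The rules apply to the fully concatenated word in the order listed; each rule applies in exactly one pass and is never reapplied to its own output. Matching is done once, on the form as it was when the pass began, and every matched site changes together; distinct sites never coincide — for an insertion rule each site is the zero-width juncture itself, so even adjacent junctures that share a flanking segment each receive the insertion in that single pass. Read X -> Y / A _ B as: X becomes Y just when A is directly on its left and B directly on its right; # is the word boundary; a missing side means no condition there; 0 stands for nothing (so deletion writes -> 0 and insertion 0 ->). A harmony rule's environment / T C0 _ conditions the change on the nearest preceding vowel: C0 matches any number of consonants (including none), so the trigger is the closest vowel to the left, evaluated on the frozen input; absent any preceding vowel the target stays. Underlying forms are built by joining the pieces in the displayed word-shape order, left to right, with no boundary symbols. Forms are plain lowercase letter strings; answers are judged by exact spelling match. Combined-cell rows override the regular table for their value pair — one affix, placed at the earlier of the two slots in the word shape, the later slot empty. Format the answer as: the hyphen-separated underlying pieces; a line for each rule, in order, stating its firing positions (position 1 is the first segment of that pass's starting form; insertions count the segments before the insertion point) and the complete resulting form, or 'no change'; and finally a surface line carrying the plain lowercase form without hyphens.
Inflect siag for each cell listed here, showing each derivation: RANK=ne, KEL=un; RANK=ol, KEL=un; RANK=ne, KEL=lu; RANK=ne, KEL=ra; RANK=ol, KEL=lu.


cell RANK=ne, KEL=un:
underlying: siag-be-e
1. e -> o, i -> u / B C0 _: fires at position(s) 6: siagboe
2. e -> o, i -> u / B C0 _: fires at position(s) 7: siagboo
surface: siagboo

cell RANK=ol, KEL=un:
underlying: siag-vo-e
1. e -> o, i -> u / B C0 _: fires at position(s) 7: siagvoo
2. e -> o, i -> u / B C0 _: no change
surface: siagvoo

cell RANK=ne, KEL=lu:
underlying: siag-be-ri
1. e -> o, i -> u / B C0 _: fires at position(s) 6: siagbori
2. e -> o, i -> u / B C0 _: fires at position(s) 8: siagboru
surface: siagboru

cell RANK=ne, KEL=ra:
underlying: siag-be-lov
1. e -> o, i -> u / B C0 _: fires at position(s) 6: siagbolov
2. e -> o, i -> u / B C0 _: no change
surface: siagbolov

cell RANK=ol, KEL=lu:
underlying: siag-vo-ri
1. e -> o, i -> u / B C0 _: fires at position(s) 8: siagvoru
2. e -> o, i -> u / B C0 _: no change
surface: siagvoru


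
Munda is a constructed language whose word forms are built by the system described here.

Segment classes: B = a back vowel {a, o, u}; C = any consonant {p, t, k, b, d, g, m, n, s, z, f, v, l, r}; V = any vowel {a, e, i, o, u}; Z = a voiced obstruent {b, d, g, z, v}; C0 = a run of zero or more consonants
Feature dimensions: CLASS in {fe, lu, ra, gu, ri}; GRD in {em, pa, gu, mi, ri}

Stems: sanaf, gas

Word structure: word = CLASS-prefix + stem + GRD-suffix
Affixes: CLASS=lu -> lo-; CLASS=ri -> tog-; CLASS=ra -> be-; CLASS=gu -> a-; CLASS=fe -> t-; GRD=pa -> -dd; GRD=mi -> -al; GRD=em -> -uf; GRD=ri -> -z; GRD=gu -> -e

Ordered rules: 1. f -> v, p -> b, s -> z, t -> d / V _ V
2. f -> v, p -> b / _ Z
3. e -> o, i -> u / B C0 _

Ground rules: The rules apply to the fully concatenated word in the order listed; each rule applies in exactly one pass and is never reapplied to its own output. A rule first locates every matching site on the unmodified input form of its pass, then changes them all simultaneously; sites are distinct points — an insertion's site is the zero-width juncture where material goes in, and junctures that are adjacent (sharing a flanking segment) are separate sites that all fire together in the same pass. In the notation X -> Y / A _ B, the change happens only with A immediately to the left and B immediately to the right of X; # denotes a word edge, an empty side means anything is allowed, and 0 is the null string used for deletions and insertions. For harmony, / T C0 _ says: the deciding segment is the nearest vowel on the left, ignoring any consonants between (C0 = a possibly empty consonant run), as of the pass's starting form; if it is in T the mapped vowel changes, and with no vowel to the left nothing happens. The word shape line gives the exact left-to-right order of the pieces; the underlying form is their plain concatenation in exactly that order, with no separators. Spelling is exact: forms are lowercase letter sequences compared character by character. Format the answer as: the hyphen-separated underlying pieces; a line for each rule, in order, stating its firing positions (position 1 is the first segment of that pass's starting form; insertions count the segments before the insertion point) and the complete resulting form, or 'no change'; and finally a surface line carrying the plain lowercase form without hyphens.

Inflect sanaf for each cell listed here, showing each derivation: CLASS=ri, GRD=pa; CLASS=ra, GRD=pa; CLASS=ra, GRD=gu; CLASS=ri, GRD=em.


cell CLASS=ri, GRD=pa:
underlying: tog-sanaf-dd
1. f -> v, p -> b, s -> z, t -> d / V _ V: no change
2. f -> v, p -> b / _ Z: fires at position(s) 8: togsanavdd
3. e -> o, i -> u / B C0 _: no change
surface: togsanavdd

cell CLASS=ra, GRD=pa:
underlying: be-sanaf-dd
1. f -> v, p -> b, s -> z, t -> d / V _ V: fires at position(s) 3: bezanafdd
2. f -> v, p -> b / _ Z: fires at position(s) 7: bezanavdd
3. e -> o, i -> u / B C0 _: no change
surface: bezanavdd

cell CLASS=ra, GRD=gu:
underlying: be-sanaf-e
1. f -> v, p -> b, s -> z, t -> d / V _ V: fires at position(s) 3, 7: bezanave
2. f -> v, p -> b / _ Z: no change
3. e -> o, i -> u / B C0 _: fires at position(s) 8: bezanavo
surface: bezanavo

cell CLASS=ri, GRD=em:
underlying: tog-sanaf-uf
1. f -> v, p -> b, s -> z, t -> d / V _ V: fires at position(s) 8: togsanavuf
2. f -> v, p -> b / _ Z: no change
3. e -> o, i -> u / B C0 _: no change
surface: togsanavuf


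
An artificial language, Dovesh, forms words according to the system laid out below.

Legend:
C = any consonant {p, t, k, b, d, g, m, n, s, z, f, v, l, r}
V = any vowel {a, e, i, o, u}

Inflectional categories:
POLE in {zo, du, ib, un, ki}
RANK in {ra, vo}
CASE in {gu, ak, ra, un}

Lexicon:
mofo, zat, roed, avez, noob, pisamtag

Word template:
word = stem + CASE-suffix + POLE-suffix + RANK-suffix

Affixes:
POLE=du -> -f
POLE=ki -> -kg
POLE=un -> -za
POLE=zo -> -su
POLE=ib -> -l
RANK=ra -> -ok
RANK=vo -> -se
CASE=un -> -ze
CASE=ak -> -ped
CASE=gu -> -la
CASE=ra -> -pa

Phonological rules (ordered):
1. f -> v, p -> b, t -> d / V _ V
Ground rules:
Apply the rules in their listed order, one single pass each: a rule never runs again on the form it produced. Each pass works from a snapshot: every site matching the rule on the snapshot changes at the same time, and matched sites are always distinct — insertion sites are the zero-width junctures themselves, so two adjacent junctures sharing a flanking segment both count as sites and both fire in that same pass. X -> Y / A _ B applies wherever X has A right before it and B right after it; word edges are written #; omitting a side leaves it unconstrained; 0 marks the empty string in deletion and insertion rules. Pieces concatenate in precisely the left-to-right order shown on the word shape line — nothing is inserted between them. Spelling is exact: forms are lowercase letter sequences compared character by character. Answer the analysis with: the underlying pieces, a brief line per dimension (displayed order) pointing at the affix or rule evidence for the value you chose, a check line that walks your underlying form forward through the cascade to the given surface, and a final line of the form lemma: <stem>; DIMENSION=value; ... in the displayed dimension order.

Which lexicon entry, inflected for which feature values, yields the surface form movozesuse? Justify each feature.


underlying: mofo-ze-su-se
POLE=zo - signalled by the affix -su
RANK=vo - signalled by the affix -se
CASE=un - signalled by the affix -ze
check: mofozesuse -> movozesuse
lemma: mofo; POLE=zo; RANK=vo; CASE=un


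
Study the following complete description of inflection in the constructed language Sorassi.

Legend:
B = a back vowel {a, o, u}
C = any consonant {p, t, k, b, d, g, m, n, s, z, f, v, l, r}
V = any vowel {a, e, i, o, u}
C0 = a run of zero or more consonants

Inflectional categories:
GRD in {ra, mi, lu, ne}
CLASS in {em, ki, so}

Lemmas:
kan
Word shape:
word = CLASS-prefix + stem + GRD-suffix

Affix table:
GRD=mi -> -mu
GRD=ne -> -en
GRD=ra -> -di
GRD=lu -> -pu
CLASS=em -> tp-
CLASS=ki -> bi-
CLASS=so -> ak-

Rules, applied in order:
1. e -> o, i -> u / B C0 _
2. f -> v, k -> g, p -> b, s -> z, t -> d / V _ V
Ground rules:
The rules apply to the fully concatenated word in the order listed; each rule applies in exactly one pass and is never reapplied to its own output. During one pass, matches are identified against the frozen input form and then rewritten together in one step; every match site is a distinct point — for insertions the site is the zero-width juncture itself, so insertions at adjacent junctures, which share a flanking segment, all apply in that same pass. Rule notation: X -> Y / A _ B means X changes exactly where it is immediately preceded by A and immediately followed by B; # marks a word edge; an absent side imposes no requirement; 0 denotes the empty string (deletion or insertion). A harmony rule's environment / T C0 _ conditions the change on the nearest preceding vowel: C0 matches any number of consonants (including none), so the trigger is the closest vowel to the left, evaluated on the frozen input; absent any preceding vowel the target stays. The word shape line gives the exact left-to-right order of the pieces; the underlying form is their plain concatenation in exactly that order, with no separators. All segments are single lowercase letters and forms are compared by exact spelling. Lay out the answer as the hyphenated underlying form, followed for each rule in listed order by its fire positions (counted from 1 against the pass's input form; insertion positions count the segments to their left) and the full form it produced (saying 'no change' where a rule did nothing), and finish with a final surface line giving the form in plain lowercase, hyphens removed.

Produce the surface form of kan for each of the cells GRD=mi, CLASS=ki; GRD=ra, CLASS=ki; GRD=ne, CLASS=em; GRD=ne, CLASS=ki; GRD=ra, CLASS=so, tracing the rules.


cell GRD=mi, CLASS=ki:
underlying: bi-kan-mu
1. e -> o, i -> u / B C0 _: no change
2. f -> v, k -> g, p -> b, s -> z, t -> d / V _ V: fires at position(s) 3: biganmu
surface: biganmu

cell GRD=ra, CLASS=ki:
underlying: bi-kan-di
1. e -> o, i -> u / B C0 _: fires at position(s) 7: bikandu
2. f -> v, k -> g, p -> b, s -> z, t -> d / V _ V: fires at position(s) 3: bigandu
surface: bigandu

cell GRD=ne, CLASS=em:
underlying: tp-kan-en
1. e -> o, i -> u / B C0 _: fires at position(s) 6: tpkanon
2. f -> v, k -> g, p -> b, s -> z, t -> d / V _ V: no change
surface: tpkanon

cell GRD=ne, CLASS=ki:
underlying: bi-kan-en
1. e -> o, i -> u / B C0 _: fires at position(s) 6: bikanon
2. f -> v, k -> g, p -> b, s -> z, t -> d / V _ V: fires at position(s) 3: biganon
surface: biganon

cell GRD=ra, CLASS=so:
underlying: ak-kan-di
1. e -> o, i -> u / B C0 _: fires at position(s) 7: akkandu
2. f -> v, k -> g, p -> b, s -> z, t -> d / V _ V: no change
surface: akkandu


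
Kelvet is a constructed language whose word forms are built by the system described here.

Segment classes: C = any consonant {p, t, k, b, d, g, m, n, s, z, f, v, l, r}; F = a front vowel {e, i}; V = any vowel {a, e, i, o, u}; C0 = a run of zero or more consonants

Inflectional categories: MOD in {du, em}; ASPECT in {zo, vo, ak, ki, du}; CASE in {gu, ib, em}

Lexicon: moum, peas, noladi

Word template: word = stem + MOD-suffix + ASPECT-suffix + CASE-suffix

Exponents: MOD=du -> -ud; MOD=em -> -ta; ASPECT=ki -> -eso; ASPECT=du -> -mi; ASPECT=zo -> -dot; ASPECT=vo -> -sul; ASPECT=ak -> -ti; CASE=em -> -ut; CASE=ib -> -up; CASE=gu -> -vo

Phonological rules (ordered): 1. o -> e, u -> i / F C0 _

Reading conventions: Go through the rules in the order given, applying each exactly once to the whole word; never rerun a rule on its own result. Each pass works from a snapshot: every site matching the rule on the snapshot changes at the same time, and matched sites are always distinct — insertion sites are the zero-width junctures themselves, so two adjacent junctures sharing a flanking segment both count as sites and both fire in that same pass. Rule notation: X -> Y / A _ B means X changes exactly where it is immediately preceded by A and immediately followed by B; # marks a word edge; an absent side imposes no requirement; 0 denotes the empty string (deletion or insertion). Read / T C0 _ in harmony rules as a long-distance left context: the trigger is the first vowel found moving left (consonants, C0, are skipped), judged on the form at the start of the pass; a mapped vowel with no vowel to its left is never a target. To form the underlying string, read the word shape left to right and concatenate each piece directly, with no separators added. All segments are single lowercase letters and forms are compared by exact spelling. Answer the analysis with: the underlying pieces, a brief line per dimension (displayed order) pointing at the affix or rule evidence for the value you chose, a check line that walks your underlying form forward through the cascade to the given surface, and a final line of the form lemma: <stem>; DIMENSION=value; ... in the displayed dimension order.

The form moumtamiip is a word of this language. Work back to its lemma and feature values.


underlying: moum-ta-mi-up
MOD=em - signalled by the affix -ta
ASPECT=du - signalled by the affix -mi
CASE=ib - signalled by the affix -up
check: moumtamiup -> moumtamiip
lemma: moum; MOD=em; ASPECT=du; CASE=ib


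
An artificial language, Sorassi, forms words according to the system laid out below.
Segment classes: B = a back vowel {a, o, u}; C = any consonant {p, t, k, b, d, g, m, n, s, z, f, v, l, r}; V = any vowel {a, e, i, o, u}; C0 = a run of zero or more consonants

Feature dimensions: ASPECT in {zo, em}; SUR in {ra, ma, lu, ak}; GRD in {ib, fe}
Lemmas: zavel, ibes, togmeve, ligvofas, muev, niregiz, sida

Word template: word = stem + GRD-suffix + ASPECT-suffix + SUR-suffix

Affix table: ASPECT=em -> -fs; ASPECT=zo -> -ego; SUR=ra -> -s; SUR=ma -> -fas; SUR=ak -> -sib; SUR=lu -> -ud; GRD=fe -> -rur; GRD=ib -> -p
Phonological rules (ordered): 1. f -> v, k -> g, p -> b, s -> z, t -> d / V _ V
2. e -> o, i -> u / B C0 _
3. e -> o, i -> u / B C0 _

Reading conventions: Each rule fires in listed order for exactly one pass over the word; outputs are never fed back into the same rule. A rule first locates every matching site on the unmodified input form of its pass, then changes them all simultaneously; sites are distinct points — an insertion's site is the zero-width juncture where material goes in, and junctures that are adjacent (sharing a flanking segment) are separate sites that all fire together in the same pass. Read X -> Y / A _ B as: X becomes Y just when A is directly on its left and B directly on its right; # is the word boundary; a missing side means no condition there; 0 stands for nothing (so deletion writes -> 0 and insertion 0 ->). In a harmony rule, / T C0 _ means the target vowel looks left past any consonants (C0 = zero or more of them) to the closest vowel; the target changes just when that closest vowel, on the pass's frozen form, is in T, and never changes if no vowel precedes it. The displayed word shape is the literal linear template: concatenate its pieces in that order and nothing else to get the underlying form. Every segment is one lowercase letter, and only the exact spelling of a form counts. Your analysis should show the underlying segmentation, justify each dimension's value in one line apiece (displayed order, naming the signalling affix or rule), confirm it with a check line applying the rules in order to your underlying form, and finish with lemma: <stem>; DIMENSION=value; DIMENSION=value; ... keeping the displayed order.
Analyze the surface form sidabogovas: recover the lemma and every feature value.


underlying: sida-p-ego-fas
ASPECT=zo - signalled by the affix -ego
SUR=ma - signalled by the affix -fas
GRD=ib - signalled by the affix -p
check: sidapegofas -> sidabegovas -> sidabogovas -> sidabogovas
lemma: sida; ASPECT=zo; SUR=ma; GRD=ib


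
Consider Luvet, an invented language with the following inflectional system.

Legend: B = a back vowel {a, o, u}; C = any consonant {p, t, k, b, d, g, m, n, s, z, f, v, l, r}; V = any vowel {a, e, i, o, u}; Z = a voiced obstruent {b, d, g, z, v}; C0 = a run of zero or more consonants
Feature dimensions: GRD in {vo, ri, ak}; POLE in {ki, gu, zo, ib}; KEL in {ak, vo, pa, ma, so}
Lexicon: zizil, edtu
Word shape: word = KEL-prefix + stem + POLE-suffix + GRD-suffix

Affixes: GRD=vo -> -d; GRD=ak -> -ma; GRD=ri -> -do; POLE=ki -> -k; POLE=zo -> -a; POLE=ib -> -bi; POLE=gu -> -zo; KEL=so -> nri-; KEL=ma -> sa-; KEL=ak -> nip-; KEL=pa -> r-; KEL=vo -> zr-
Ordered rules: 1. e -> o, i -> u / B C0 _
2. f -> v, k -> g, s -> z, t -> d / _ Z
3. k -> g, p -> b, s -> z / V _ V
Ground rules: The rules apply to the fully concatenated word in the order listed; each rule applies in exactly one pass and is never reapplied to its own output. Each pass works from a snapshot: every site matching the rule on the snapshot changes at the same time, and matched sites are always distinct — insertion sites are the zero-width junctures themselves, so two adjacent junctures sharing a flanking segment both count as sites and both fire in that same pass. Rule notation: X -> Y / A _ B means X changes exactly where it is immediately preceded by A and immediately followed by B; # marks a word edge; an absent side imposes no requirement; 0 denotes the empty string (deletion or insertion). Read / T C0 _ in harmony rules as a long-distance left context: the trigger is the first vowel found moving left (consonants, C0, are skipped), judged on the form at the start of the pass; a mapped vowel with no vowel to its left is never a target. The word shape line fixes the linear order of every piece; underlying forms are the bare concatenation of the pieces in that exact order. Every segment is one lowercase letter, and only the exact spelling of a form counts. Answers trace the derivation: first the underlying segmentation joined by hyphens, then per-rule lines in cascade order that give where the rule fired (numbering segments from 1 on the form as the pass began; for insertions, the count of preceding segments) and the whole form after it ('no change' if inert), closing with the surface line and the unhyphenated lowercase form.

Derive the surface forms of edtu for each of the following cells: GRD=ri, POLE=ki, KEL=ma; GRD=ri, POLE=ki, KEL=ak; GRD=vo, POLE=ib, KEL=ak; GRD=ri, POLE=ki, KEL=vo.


cell GRD=ri, POLE=ki, KEL=ma:
underlying: sa-edtu-k-do
1. e -> o, i -> u / B C0 _: fires at position(s) 3: saodtukdo
2. f -> v, k -> g, s -> z, t -> d / _ Z: fires at position(s) 7: saodtugdo
3. k -> g, p -> b, s -> z / V _ V: no change
surface: saodtugdo

cell GRD=ri, POLE=ki, KEL=ak:
underlying: nip-edtu-k-do
1. e -> o, i -> u / B C0 _: no change
2. f -> v, k -> g, s -> z, t -> d / _ Z: fires at position(s) 8: nipedtugdo
3. k -> g, p -> b, s -> z / V _ V: fires at position(s) 3: nibedtugdo
surface: nibedtugdo

cell GRD=vo, POLE=ib, KEL=ak:
underlying: nip-edtu-bi-d
1. e -> o, i -> u / B C0 _: fires at position(s) 9: nipedtubud
2. f -> v, k -> g, s -> z, t -> d / _ Z: no change
3. k -> g, p -> b, s -> z / V _ V: fires at position(s) 3: nibedtubud
surface: nibedtubud

cell GRD=ri, POLE=ki, KEL=vo:
underlying: zr-edtu-k-do
1. e -> o, i -> u / B C0 _: no change
2. f -> v, k -> g, s -> z, t -> d / _ Z: fires at position(s) 7: zredtugdo
3. k -> g, p -> b, s -> z / V _ V: no change
surface: zredtugdo


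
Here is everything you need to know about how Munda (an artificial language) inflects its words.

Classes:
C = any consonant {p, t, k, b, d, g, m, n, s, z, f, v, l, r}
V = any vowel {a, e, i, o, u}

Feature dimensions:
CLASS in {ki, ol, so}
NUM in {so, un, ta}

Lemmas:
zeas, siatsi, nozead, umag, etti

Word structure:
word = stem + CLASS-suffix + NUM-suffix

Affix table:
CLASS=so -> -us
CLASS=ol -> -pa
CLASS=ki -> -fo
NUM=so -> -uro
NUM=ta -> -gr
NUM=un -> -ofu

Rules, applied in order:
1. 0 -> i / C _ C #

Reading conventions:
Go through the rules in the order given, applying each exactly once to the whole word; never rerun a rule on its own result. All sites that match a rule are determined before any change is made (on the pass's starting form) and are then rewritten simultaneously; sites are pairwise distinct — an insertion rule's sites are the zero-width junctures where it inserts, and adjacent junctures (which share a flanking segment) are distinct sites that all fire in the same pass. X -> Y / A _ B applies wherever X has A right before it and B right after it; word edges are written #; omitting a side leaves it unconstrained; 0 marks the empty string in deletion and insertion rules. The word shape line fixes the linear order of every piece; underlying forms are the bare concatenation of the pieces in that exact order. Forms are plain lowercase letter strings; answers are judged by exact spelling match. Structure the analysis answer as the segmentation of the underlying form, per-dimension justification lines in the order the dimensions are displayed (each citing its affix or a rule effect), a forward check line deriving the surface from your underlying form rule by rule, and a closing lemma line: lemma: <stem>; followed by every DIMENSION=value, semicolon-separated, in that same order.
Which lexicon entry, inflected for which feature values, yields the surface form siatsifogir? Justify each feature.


underlying: siatsi-fo-gr
CLASS=ki - signalled by the affix -fo
NUM=ta - signalled by the affix -gr
check: siatsifogr -> siatsifogir
lemma: siatsi; CLASS=ki; NUM=ta


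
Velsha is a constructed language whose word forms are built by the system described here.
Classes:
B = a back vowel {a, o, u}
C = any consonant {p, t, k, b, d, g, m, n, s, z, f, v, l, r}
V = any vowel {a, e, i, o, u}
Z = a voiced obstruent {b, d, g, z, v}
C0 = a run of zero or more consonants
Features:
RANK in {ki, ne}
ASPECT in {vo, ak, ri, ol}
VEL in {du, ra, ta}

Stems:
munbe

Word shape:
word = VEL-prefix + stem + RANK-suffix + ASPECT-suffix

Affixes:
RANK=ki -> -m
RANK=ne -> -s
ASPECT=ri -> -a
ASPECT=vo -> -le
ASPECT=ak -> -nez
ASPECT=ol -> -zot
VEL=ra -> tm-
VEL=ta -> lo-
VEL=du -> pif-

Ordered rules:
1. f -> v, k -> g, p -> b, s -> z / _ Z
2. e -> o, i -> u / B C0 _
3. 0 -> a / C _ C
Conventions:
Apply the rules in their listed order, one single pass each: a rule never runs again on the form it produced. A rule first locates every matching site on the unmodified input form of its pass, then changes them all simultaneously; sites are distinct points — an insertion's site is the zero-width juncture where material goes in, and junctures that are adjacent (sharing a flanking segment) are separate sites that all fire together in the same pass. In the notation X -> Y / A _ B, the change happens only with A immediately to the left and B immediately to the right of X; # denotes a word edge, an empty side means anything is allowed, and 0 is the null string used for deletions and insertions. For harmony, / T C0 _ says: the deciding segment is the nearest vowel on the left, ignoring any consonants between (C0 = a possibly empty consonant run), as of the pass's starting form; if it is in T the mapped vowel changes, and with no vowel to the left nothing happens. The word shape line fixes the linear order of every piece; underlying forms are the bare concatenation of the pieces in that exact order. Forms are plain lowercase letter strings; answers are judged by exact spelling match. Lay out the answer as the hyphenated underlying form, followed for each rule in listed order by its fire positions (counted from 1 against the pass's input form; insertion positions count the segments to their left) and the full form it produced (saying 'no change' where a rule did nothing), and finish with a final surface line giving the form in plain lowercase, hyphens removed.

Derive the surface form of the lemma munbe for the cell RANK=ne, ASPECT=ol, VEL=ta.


underlying: lo-munbe-s-zot
1. f -> v, k -> g, p -> b, s -> z / _ Z: fires at position(s) 8: lomunbezzot
2. e -> o, i -> u / B C0 _: fires at position(s) 7: lomunbozzot
3. 0 -> a / C _ C: inserts after position(s) 5, 8: lomunabozazot
surface: lomunabozazot


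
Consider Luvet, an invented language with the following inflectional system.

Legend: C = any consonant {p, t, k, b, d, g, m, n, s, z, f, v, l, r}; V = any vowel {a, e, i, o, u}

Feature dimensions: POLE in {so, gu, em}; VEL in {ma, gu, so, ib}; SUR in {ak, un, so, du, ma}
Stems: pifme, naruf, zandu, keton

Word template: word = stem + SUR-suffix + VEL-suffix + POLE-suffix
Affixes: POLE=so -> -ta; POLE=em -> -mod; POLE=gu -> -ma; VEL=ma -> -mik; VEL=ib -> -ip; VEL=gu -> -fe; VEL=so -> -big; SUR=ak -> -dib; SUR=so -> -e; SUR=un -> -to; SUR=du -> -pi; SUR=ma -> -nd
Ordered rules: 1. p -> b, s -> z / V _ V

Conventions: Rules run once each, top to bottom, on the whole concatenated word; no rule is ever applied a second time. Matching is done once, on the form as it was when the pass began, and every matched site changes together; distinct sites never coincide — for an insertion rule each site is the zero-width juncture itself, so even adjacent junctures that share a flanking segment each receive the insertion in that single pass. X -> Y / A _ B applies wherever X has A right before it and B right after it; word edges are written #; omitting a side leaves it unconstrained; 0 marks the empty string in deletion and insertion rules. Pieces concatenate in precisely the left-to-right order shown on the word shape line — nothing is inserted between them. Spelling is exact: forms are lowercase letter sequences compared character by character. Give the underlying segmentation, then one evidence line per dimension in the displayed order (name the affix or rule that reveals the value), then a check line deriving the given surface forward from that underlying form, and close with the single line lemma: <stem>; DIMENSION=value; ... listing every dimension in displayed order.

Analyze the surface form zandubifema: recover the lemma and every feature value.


underlying: zandu-pi-fe-ma
POLE=gu - signalled by the affix -ma
VEL=gu - signalled by the affix -fe
SUR=du - signalled by the affix -pi
check: zandupifema -> zandubifema
lemma: zandu; POLE=gu; VEL=gu; SUR=du


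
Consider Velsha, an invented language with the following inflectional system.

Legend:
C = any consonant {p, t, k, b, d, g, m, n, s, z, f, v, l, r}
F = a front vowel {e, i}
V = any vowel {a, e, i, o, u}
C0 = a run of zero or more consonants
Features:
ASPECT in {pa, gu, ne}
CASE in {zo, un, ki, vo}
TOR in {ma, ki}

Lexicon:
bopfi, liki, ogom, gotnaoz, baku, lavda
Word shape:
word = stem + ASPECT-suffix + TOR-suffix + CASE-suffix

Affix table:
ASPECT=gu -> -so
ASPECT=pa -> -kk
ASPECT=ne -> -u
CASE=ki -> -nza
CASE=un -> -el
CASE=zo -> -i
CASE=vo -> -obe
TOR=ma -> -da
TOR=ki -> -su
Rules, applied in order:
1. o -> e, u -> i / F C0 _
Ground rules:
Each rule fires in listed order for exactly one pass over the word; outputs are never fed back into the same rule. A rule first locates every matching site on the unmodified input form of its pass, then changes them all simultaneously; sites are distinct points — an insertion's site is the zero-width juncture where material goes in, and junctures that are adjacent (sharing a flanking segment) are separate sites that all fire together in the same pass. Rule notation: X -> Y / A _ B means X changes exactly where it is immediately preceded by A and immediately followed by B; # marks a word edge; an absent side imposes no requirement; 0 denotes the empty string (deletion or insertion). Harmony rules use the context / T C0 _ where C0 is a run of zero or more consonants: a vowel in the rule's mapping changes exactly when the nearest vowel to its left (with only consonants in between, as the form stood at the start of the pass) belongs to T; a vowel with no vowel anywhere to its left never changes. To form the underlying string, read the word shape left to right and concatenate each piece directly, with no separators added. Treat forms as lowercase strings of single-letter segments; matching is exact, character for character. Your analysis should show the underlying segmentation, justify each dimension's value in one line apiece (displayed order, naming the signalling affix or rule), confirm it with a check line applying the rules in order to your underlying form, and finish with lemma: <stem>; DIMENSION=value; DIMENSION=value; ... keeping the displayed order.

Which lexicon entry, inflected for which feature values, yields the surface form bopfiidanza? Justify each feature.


underlying: bopfi-u-da-nza
ASPECT=ne - signalled by the affix -u
CASE=ki - signalled by the affix -nza
TOR=ma - signalled by the affix -da
check: bopfiudanza -> bopfiidanza
lemma: bopfi; ASPECT=ne; CASE=ki; TOR=ma


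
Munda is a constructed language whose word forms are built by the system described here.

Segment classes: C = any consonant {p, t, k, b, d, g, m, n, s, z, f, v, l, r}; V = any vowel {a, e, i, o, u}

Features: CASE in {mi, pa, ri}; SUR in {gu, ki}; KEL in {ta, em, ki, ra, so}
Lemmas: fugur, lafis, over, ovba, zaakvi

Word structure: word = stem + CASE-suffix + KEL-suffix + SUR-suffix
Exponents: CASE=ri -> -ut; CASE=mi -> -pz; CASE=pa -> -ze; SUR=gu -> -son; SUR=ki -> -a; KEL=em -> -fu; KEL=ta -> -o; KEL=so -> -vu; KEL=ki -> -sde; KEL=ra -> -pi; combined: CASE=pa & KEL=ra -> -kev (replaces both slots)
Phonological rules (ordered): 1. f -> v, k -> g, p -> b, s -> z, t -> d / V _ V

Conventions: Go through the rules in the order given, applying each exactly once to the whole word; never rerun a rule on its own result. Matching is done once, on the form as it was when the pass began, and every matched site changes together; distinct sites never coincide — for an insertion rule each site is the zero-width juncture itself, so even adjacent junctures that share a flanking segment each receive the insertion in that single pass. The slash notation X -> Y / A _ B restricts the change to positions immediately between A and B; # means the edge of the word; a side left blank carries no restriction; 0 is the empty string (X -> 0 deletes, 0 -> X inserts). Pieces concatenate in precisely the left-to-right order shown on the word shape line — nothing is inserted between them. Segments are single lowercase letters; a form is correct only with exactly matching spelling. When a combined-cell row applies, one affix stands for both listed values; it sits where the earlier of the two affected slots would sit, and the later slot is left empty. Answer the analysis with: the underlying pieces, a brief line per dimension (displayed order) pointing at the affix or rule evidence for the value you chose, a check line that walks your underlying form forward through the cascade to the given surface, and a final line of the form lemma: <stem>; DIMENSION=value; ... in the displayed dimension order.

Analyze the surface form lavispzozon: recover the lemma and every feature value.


underlying: lafis-pz-o-son
CASE=mi - signalled by the affix -pz
SUR=gu - signalled by the affix -son
KEL=ta - signalled by the affix -o
check: lafispzoson -> lavispzozon
lemma: lafis; CASE=mi; SUR=gu; KEL=ta


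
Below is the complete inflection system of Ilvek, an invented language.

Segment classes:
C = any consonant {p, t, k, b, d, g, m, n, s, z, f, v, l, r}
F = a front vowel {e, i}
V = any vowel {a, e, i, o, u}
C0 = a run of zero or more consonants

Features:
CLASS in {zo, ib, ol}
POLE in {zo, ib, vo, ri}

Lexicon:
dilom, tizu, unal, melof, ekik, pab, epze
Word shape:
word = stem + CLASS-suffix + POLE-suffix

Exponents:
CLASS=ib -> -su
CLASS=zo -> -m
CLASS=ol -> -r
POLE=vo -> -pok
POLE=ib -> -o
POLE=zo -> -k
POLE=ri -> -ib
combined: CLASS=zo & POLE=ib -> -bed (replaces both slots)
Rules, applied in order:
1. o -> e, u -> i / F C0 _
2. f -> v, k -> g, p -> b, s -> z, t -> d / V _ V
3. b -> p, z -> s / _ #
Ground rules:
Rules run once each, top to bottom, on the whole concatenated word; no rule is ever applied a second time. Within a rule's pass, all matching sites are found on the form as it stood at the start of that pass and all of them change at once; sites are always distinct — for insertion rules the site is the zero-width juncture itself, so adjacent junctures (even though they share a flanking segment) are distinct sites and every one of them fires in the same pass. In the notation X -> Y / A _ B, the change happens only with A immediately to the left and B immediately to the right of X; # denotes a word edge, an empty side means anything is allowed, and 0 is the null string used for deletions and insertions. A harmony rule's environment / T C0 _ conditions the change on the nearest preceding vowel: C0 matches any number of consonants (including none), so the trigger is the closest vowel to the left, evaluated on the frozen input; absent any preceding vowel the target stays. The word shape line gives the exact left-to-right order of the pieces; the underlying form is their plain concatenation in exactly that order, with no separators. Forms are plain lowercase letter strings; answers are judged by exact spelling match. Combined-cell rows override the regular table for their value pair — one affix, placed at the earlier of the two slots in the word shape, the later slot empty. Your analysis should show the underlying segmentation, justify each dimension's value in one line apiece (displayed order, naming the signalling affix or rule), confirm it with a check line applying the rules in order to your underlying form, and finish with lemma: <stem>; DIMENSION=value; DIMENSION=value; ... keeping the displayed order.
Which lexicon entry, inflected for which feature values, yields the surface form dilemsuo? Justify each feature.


underlying: dilom-su-o
CLASS=ib - signalled by the affix -su
POLE=ib - signalled by the affix -o
check: dilomsuo -> dilemsuo -> dilemsuo -> dilemsuo
lemma: dilom; CLASS=ib; POLE=ib
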